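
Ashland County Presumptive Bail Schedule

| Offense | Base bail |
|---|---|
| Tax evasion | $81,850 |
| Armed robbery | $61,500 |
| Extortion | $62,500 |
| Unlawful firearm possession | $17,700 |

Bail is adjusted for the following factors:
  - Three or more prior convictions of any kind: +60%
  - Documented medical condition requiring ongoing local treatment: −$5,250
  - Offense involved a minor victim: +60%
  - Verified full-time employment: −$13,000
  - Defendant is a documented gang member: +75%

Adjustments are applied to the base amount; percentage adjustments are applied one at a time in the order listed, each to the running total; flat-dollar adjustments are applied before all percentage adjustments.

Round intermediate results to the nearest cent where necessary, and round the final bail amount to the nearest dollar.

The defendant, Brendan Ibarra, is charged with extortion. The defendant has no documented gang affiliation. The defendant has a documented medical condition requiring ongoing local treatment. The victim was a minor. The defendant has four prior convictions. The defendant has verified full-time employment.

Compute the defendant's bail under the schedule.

$113,280

Base amounts from the schedule: extortion $62,500.
Single charge. Combined base = $62,500.
Documented medical condition requiring ongoing local treatment (−$5,250 flat): $62,500 − $5,250 = $57,250.
Verified full-time employment (−$13,000 flat): $57,250 − $13,000 = $44,250.
Three or more prior convictions of any kind (+60%): $44,250 × 1.6 = $70,800.
Offense involved a minor victim (+60%): $70,800 × 1.6 = $113,280.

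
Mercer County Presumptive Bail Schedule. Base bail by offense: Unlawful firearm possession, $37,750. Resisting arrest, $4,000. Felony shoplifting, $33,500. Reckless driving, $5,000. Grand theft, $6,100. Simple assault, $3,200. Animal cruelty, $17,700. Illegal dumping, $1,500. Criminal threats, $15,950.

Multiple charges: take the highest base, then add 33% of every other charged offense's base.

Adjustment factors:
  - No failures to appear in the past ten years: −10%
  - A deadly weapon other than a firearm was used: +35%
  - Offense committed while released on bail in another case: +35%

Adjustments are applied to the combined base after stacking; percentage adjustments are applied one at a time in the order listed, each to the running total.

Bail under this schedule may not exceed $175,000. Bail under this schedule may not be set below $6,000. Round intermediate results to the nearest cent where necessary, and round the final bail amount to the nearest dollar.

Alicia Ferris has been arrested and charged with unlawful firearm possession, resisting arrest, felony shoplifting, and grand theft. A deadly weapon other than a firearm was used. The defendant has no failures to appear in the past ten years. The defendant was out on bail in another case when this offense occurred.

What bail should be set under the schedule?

Base amounts from the schedule: unlawful firearm possession $37,750; resisting arrest $4,000; felony shoplifting $33,500; grand theft $6,100.
Stacking rule: highest base plus 33% of each additional charge. Highest is unlawful firearm possession at $37,750. Additional: $4,000 × 33% = $1,320; $33,500 × 33% = $11,055; $6,100 × 33% = $2,013. Combined base = $37,750 + $14,388 = $52,138.
No failures to appear in the past ten years (−10%): $52,138 × 0.9 = $46,924.20.
A deadly weapon other than a firearm was used (+35%): $46,924.20 × 1.35 = $63,347.67.
Offense committed while released on bail in another case (+35%): $63,347.67 × 1.35 = $85,519.35.
$85,519.35 is within the $175,000 maximum.
$85,519.35 is at or above the $6,000 minimum.
Rounded to the nearest dollar: $85,519.

$85,519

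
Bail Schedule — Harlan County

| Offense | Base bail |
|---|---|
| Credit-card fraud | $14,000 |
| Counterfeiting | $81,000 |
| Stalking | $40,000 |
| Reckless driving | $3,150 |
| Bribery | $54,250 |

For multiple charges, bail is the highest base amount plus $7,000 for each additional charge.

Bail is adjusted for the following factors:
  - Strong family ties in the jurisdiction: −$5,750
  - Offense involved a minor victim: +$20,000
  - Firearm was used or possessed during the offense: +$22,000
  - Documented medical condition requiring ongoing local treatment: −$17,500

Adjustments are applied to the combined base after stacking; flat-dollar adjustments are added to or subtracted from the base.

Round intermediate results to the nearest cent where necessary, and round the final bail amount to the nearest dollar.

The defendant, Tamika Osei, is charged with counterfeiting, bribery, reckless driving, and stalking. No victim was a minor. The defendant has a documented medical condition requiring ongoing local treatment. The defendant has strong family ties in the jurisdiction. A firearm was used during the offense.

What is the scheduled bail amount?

Base amounts from the schedule: counterfeiting $81,000; bribery $54,250; reckless driving $3,150; stalking $40,000.
Stacking rule: highest base plus $7,000 per additional charge. Highest is counterfeiting at $81,000; 3 additional charges → +$21,000. Combined base = $102,000.
Strong family ties in the jurisdiction (−$5,750 flat): $102,000 − $5,750 = $96,250.
Firearm was used or possessed during the offense (+$22,000 flat): $96,250 + $22,000 = $118,250.
Documented medical condition requiring ongoing local treatment (−$17,500 flat): $118,250 − $17,500 = $100,750.

$100,750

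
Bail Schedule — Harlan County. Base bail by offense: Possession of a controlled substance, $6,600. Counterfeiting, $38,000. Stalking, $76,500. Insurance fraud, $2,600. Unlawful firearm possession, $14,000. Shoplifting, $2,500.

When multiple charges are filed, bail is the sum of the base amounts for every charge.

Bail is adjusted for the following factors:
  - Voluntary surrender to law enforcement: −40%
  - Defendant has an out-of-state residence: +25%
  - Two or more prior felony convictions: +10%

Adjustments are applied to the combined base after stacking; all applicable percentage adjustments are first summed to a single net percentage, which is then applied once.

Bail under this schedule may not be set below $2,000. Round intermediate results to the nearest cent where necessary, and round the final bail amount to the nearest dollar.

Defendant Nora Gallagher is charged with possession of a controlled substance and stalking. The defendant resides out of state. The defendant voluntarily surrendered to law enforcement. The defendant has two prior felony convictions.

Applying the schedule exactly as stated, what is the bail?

Base amounts from the schedule: possession of a controlled substance $6,600; stalking $76,500.
Stacking rule: sum of all bases. $6,600 + $76,500 = $83,100.
Net percentage adjustment: −40% +25% +10% = −5%. $83,100 × 0.95 = $78,945.
$78,945 is at or above the $2,000 minimum.

$78,945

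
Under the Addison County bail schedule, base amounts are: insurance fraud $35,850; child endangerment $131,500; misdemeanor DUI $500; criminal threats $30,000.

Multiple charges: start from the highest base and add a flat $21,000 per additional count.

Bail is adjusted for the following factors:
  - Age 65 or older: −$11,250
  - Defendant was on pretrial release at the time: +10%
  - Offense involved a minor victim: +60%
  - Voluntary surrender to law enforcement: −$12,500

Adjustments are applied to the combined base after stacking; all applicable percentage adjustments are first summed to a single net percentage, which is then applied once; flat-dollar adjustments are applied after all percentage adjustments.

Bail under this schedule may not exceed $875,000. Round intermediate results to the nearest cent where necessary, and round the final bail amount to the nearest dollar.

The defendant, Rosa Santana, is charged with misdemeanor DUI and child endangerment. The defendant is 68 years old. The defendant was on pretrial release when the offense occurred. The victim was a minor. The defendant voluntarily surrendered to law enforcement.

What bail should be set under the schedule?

$235,500

Base amounts from the schedule: misdemeanor DUI $500; child endangerment $131,500.
Stacking rule: highest base plus $21,000 per additional charge. Highest is child endangerment at $131,500; 1 additional charge → +$21,000. Combined base = $152,500.
Net percentage adjustment: +10% +60% = +70%. $152,500 × 1.7 = $259,250.
Age 65 or older (−$11,250 flat): $259,250 − $11,250 = $248,000.
Voluntary surrender to law enforcement (−$12,500 flat): $248,000 − $12,500 = $235,500.
$235,500 is within the $875,000 maximum.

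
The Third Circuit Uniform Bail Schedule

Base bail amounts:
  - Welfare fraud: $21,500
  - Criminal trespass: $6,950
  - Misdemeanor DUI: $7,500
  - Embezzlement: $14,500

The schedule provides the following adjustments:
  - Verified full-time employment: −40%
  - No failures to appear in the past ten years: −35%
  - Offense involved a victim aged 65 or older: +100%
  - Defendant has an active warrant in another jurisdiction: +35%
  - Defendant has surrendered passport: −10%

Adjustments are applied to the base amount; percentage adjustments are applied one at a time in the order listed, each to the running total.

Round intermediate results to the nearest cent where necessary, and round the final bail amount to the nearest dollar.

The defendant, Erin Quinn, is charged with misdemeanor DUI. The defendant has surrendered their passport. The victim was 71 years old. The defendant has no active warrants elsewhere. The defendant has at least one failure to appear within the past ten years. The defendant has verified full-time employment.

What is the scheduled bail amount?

Base amounts from the schedule: misdemeanor DUI $7,500.
Single charge. Combined base = $7,500.
Verified full-time employment (−40%): $7,500 × 0.6 = $4,500.
Offense involved a victim aged 65 or older (+100%): $4,500 × 2 = $9,000.
Defendant has surrendered passport (−10%): $9,000 × 0.9 = $8,100.

$8,100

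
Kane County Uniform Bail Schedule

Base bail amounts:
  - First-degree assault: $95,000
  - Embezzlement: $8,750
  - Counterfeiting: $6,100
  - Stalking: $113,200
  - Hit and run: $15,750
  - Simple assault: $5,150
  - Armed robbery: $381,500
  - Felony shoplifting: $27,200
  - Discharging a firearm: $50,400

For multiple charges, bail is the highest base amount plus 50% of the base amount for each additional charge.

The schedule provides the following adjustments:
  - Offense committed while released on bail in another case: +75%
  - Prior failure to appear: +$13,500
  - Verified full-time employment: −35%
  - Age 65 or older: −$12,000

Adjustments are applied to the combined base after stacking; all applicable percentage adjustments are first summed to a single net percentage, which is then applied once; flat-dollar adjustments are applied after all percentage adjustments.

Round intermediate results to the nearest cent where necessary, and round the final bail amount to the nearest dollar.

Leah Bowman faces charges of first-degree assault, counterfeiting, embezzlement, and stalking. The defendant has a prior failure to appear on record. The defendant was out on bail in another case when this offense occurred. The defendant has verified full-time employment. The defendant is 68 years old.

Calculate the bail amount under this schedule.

$236,875

Base amounts from the schedule: first-degree assault $95,000; counterfeiting $6,100; embezzlement $8,750; stalking $113,200.
Stacking rule: highest base plus 50% of each additional charge. Highest is stalking at $113,200. Additional: $95,000 × 50% = $47,500; $6,100 × 50% = $3,050; $8,750 × 50% = $4,375. Combined base = $113,200 + $54,925 = $168,125.
Net percentage adjustment: +75% −35% = +40%. $168,125 × 1.4 = $235,375.
Prior failure to appear (+$13,500 flat): $235,375 + $13,500 = $248,875.
Age 65 or older (−$12,000 flat): $248,875 − $12,000 = $236,875.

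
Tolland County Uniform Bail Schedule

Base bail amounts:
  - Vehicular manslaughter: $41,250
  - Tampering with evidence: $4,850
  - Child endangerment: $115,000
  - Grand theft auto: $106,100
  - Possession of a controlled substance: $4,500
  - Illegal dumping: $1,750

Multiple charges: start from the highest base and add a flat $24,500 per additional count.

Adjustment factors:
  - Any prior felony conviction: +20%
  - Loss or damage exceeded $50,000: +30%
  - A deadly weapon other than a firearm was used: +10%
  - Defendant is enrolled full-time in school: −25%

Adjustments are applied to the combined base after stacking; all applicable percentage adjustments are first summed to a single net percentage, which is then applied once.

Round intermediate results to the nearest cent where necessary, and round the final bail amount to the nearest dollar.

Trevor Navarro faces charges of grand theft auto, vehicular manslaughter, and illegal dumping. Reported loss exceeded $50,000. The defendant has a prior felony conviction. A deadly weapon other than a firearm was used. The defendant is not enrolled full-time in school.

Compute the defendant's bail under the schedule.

Base amounts from the schedule: grand theft auto $106,100; vehicular manslaughter $41,250; illegal dumping $1,750.
Stacking rule: highest base plus $24,500 per additional charge. Highest is grand theft auto at $106,100; 2 additional charges → +$49,000. Combined base = $155,100.
Net percentage adjustment: +20% +30% +10% = +60%. $155,100 × 1.6 = $248,160.

$248,160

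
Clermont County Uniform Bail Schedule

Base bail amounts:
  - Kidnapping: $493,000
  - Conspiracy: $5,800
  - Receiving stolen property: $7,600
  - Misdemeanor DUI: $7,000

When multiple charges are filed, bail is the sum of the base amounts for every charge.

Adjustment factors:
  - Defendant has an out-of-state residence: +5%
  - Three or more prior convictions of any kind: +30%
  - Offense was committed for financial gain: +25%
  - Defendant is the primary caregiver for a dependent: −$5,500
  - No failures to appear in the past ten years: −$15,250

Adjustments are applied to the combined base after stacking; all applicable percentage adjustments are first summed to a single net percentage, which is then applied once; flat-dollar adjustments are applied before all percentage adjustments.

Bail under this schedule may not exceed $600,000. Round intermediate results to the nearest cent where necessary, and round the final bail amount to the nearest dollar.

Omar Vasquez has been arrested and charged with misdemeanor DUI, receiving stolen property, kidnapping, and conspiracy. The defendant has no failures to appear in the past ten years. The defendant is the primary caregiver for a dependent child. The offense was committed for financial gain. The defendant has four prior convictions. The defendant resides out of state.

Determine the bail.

Base amounts from the schedule: misdemeanor DUI $7,000; receiving stolen property $7,600; kidnapping $493,000; conspiracy $5,800.
Stacking rule: sum of all bases. $7,000 + $7,600 + $493,000 + $5,800 = $513,400.
Defendant is the primary caregiver for a dependent (−$5,500 flat): $513,400 − $5,500 = $507,900.
No failures to appear in the past ten years (−$15,250 flat): $507,900 − $15,250 = $492,650.
Net percentage adjustment: +5% +30% +25% = +60%. $492,650 × 1.6 = $788,240.
Result $788,240 exceeds the maximum of $600,000; bail is capped at $600,000.

$600,000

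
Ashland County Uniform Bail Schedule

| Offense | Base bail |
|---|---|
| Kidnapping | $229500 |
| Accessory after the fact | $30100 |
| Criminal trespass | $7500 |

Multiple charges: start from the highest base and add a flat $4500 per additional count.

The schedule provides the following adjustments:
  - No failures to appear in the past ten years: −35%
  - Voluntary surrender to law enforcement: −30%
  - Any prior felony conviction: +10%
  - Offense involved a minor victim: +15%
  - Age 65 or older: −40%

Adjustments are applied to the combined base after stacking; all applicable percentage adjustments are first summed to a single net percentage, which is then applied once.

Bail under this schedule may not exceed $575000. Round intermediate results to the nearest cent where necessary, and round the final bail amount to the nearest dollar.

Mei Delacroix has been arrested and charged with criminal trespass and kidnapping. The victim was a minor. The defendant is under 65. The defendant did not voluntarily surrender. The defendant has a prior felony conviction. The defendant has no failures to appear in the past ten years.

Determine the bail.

Base amounts from the schedule: criminal trespass $7500; kidnapping $229500.
Stacking rule: highest base plus $4500 per additional charge. Highest is kidnapping at $229500; 1 additional charge → +$4500. Combined base = $234000.
Net percentage adjustment: −35% +10% +15% = −10%. $234000 × 0.9 = $210600.
$210600 is within the $575000 maximum.

$210600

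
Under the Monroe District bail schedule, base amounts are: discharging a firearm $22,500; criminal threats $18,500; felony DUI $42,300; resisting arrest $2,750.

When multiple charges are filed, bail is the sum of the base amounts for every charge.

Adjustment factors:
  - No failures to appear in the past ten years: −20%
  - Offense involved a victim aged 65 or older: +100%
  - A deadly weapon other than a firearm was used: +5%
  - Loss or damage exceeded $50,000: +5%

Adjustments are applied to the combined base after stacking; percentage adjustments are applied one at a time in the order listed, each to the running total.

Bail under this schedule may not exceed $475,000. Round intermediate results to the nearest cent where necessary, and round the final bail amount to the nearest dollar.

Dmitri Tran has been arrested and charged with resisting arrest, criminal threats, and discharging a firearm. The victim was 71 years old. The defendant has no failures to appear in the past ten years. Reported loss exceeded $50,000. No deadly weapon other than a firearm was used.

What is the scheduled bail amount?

$73,500

Base amounts from the schedule: resisting arrest $2,750; criminal threats $18,500; discharging a firearm $22,500.
Stacking rule: sum of all bases. $2,750 + $18,500 + $22,500 = $43,750.
No failures to appear in the past ten years (−20%): $43,750 × 0.8 = $35,000.
Offense involved a victim aged 65 or older (+100%): $35,000 × 2 = $70,000.
Loss or damage exceeded $50,000 (+5%): $70,000 × 1.05 = $73,500.
$73,500 is within the $475,000 maximum.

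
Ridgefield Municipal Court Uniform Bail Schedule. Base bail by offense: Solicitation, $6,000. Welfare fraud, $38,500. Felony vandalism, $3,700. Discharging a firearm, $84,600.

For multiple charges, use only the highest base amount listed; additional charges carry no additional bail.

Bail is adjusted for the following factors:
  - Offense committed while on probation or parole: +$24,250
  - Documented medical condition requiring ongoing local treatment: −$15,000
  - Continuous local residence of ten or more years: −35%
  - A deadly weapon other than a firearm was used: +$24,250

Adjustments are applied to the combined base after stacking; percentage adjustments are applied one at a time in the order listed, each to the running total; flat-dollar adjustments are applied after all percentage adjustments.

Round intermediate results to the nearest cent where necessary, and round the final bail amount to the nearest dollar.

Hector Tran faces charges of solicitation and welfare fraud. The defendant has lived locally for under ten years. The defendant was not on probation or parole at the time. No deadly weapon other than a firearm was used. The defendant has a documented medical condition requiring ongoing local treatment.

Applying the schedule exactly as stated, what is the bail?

Base amounts from the schedule: solicitation $6,000; welfare fraud $38,500.
Stacking rule: use the highest base only. Highest is welfare fraud at $38,500. Combined base = $38,500.
Documented medical condition requiring ongoing local treatment (−$15,000 flat): $38,500 − $15,000 = $23,500.

$23,500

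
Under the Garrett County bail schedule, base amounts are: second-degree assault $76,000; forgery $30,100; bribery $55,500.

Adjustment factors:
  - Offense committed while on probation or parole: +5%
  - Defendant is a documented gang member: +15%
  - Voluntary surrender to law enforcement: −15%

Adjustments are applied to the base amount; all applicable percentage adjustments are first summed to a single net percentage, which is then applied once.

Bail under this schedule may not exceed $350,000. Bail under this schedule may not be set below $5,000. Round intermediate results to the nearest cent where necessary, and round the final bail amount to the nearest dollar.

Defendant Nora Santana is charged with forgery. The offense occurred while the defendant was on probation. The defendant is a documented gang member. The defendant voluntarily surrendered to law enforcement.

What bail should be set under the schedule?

$31,605

Base amounts from the schedule: forgery $30,100.
Single charge. Combined base = $30,100.
Net percentage adjustment: +5% +15% −15% = +5%. $30,100 × 1.05 = $31,605.
$31,605 is within the $350,000 maximum.
$31,605 is at or above the $5,000 minimum.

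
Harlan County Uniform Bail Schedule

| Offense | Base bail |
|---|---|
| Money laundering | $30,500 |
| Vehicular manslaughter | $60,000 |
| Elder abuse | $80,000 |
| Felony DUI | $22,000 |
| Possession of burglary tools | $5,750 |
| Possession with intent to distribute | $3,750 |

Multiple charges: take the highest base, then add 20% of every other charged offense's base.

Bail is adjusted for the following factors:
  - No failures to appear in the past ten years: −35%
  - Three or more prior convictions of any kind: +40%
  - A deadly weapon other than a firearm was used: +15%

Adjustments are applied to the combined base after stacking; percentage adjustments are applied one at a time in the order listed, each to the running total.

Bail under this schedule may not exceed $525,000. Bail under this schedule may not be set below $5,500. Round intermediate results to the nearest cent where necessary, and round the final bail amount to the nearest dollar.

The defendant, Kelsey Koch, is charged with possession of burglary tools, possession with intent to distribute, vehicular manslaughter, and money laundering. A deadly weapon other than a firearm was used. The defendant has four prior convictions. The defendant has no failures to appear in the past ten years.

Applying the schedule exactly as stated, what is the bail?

$71,162

Base amounts from the schedule: possession of burglary tools $5,750; possession with intent to distribute $3,750; vehicular manslaughter $60,000; money laundering $30,500.
Stacking rule: highest base plus 20% of each additional charge. Highest is vehicular manslaughter at $60,000. Additional: $5,750 × 20% = $1,150; $3,750 × 20% = $750; $30,500 × 20% = $6,100. Combined base = $60,000 + $8,000 = $68,000.
No failures to appear in the past ten years (−35%): $68,000 × 0.65 = $44,200.
Three or more prior convictions of any kind (+40%): $44,200 × 1.4 = $61,880.
A deadly weapon other than a firearm was used (+15%): $61,880 × 1.15 = $71,162.
$71,162 is within the $525,000 maximum.
$71,162 is at or above the $5,500 minimum.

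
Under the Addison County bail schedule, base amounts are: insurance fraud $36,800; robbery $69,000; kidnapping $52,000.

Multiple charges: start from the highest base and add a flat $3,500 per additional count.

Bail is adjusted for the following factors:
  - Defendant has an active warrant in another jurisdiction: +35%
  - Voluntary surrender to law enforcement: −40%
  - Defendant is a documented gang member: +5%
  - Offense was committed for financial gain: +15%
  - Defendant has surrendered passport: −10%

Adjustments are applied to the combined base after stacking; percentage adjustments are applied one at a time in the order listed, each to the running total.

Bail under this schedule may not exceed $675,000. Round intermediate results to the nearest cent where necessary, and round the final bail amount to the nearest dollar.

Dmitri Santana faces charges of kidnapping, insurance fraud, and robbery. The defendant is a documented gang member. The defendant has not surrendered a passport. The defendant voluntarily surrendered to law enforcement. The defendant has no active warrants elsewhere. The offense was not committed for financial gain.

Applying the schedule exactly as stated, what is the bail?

$47,880

Base amounts from the schedule: kidnapping $52,000; insurance fraud $36,800; robbery $69,000.
Stacking rule: highest base plus $3,500 per additional charge. Highest is robbery at $69,000; 2 additional charges → +$7,000. Combined base = $76,000.
Voluntary surrender to law enforcement (−40%): $76,000 × 0.6 = $45,600.
Defendant is a documented gang member (+5%): $45,600 × 1.05 = $47,880.
$47,880 is within the $675,000 maximum.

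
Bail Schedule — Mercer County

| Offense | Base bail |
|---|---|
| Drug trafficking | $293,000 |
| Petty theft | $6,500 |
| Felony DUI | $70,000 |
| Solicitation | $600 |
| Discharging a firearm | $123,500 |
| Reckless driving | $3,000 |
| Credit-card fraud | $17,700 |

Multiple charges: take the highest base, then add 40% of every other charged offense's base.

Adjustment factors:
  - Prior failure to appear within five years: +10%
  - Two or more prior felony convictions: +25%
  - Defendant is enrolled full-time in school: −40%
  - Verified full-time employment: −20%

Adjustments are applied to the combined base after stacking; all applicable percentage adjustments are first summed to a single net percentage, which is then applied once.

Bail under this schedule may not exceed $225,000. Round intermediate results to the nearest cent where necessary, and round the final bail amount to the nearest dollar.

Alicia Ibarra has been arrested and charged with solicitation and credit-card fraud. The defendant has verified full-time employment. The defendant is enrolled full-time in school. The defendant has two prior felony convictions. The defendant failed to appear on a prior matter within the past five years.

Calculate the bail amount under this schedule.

Base amounts from the schedule: solicitation $600; credit-card fraud $17,700.
Stacking rule: highest base plus 40% of each additional charge. Highest is credit-card fraud at $17,700. Additional: $600 × 40% = $240. Combined base = $17,700 + $240 = $17,940.
Net percentage adjustment: +10% +25% −40% −20% = −25%. $17,940 × 0.75 = $13,455.
$13,455 is within the $225,000 maximum.

$13,455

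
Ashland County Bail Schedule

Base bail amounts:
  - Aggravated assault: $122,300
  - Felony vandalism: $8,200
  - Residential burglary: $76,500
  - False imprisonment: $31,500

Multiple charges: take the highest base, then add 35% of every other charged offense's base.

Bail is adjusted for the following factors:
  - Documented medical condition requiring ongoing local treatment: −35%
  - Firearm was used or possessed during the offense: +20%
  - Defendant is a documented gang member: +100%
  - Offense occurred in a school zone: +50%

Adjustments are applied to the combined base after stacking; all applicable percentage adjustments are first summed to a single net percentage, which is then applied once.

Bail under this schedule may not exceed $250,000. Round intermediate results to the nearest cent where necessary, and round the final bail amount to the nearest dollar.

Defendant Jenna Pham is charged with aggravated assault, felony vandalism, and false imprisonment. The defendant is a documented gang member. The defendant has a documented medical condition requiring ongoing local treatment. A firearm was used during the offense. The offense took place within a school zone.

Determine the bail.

Base amounts from the schedule: aggravated assault $122,300; felony vandalism $8,200; false imprisonment $31,500.
Stacking rule: highest base plus 35% of each additional charge. Highest is aggravated assault at $122,300. Additional: $8,200 × 35% = $2,870; $31,500 × 35% = $11,025. Combined base = $122,300 + $13,895 = $136,195.
Net percentage adjustment: −35% +20% +100% +50% = +135%. $136,195 × 2.35 = $320,058.25.
Result $320,058.25 exceeds the maximum of $250,000; bail is capped at $250,000.

$250,000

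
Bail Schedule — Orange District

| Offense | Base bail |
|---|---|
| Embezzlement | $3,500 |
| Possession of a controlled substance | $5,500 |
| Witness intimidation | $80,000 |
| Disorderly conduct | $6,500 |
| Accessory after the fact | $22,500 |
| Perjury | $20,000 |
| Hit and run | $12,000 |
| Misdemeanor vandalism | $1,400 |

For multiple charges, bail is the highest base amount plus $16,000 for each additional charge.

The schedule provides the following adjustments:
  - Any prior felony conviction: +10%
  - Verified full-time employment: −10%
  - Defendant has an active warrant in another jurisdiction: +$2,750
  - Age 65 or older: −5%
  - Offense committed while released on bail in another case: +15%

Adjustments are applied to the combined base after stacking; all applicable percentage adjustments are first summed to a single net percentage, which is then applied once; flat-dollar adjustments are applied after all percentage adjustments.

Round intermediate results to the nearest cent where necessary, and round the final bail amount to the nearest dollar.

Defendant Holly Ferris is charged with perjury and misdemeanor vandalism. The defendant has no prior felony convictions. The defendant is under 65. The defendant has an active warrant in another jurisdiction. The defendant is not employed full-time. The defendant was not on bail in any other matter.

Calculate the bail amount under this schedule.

Base amounts from the schedule: perjury $20,000; misdemeanor vandalism $1,400.
Stacking rule: highest base plus $16,000 per additional charge. Highest is perjury at $20,000; 1 additional charge → +$16,000. Combined base = $36,000.
Defendant has an active warrant in another jurisdiction (+$2,750 flat): $36,000 + $2,750 = $38,750.

$38,750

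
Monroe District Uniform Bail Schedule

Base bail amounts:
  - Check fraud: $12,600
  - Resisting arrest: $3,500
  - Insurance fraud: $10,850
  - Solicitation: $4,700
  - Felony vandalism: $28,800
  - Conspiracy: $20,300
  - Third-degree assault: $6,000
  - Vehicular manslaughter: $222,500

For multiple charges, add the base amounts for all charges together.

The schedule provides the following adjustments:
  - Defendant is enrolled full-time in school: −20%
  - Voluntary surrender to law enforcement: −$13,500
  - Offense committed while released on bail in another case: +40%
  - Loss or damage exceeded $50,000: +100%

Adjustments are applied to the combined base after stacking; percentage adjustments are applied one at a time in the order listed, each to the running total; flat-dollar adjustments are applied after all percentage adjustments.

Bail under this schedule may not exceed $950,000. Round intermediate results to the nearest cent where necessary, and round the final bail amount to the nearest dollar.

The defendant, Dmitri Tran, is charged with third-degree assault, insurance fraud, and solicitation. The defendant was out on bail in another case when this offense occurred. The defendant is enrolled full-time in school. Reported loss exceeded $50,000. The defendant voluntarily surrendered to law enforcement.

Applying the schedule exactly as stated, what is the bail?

$34,772

Base amounts from the schedule: third-degree assault $6,000; insurance fraud $10,850; solicitation $4,700.
Stacking rule: sum of all bases. $6,000 + $10,850 + $4,700 = $21,550.
Defendant is enrolled full-time in school (−20%): $21,550 × 0.8 = $17,240.
Offense committed while released on bail in another case (+40%): $17,240 × 1.4 = $24,136.
Loss or damage exceeded $50,000 (+100%): $24,136 × 2 = $48,272.
Voluntary surrender to law enforcement (−$13,500 flat): $48,272 − $13,500 = $34,772.
$34,772 is within the $950,000 maximum.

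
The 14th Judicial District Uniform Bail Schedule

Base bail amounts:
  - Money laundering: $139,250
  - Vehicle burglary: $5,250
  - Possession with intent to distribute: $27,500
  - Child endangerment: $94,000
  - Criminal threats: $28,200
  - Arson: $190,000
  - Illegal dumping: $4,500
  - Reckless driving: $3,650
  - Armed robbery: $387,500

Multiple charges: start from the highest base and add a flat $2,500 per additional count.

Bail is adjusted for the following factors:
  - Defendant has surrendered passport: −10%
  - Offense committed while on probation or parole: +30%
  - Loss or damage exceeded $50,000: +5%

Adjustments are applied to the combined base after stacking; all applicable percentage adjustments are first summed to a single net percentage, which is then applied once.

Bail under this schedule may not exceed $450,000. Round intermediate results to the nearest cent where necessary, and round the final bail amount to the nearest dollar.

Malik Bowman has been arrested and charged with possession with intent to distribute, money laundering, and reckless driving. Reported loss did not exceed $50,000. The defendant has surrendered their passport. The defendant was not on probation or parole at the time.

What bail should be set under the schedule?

Base amounts from the schedule: possession with intent to distribute $27,500; money laundering $139,250; reckless driving $3,650.
Stacking rule: highest base plus $2,500 per additional charge. Highest is money laundering at $139,250; 2 additional charges → +$5,000. Combined base = $144,250.
Defendant has surrendered passport (−10%): $144,250 × 0.9 = $129,825.
$129,825 is within the $450,000 maximum.

$129,825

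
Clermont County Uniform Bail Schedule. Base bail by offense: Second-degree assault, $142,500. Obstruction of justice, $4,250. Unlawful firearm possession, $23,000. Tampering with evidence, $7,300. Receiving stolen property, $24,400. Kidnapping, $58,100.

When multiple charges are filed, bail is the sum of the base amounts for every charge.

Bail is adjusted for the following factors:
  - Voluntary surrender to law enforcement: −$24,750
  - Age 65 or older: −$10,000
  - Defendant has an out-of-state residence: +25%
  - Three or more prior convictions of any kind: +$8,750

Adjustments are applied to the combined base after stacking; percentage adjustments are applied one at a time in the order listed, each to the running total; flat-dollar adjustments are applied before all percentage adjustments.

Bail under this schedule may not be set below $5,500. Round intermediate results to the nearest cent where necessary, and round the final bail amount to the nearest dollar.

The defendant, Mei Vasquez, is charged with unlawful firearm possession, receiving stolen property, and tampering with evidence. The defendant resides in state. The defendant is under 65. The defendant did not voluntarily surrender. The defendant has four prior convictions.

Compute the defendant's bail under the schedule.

$63,450

Base amounts from the schedule: unlawful firearm possession $23,000; receiving stolen property $24,400; tampering with evidence $7,300.
Stacking rule: sum of all bases. $23,000 + $24,400 + $7,300 = $54,700.
Three or more prior convictions of any kind (+$8,750 flat): $54,700 + $8,750 = $63,450.
$63,450 is at or above the $5,500 minimum.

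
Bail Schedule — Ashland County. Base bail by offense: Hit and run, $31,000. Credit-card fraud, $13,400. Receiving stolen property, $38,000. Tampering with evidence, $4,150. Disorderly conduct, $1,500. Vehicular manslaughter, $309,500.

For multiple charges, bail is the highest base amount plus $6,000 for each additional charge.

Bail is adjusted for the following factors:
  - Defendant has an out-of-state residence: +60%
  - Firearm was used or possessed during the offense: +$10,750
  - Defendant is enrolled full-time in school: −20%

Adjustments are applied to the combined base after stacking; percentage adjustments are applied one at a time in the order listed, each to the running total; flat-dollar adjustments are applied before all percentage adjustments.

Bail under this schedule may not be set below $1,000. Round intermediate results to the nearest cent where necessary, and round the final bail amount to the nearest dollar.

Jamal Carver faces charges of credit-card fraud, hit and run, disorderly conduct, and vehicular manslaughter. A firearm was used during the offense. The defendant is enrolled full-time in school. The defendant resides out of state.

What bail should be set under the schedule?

Base amounts from the schedule: credit-card fraud $13,400; hit and run $31,000; disorderly conduct $1,500; vehicular manslaughter $309,500.
Stacking rule: highest base plus $6,000 per additional charge. Highest is vehicular manslaughter at $309,500; 3 additional charges → +$18,000. Combined base = $327,500.
Firearm was used or possessed during the offense (+$10,750 flat): $327,500 + $10,750 = $338,250.
Defendant has an out-of-state residence (+60%): $338,250 × 1.6 = $541,200.
Defendant is enrolled full-time in school (−20%): $541,200 × 0.8 = $432,960.
$432,960 is at or above the $1,000 minimum.

$432,960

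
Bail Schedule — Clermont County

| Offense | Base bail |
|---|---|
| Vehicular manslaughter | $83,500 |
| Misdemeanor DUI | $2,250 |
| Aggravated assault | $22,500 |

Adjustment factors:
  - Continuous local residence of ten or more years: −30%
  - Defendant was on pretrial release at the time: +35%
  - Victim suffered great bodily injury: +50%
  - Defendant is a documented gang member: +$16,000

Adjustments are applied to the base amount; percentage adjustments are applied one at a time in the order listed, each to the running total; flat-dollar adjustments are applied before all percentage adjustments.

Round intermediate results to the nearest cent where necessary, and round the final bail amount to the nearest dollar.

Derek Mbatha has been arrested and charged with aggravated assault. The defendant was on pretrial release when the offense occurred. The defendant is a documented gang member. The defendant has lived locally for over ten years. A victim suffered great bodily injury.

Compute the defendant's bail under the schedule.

Base amounts from the schedule: aggravated assault $22,500.
Single charge. Combined base = $22,500.
Defendant is a documented gang member (+$16,000 flat): $22,500 + $16,000 = $38,500.
Continuous local residence of ten or more years (−30%): $38,500 × 0.7 = $26,950.
Defendant was on pretrial release at the time (+35%): $26,950 × 1.35 = $36,382.50.
Victim suffered great bodily injury (+50%): $36,382.50 × 1.5 = $54,573.75.
Rounded to the nearest dollar: $54,574.

$54,574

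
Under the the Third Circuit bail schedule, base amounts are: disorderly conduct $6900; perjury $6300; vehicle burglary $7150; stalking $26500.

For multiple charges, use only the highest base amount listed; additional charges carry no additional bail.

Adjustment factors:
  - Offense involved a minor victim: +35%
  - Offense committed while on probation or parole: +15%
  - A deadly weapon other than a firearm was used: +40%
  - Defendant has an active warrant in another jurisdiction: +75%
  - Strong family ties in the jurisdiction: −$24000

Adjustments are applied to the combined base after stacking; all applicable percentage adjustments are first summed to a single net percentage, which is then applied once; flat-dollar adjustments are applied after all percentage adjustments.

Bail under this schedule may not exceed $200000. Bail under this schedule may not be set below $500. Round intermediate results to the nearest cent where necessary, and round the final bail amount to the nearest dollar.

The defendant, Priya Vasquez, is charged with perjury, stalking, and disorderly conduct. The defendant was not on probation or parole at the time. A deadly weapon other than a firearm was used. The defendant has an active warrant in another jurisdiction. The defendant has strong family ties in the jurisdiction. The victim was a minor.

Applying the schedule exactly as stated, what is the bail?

$42250

Base amounts from the schedule: perjury $6300; stalking $26500; disorderly conduct $6900.
Stacking rule: use the highest base only. Highest is stalking at $26500. Combined base = $26500.
Net percentage adjustment: +35% +40% +75% = +150%. $26500 × 2.5 = $66250.
Strong family ties in the jurisdiction (−$24000 flat): $66250 − $24000 = $42250.
$42250 is within the $200000 maximum.
$42250 is at or above the $500 minimum.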